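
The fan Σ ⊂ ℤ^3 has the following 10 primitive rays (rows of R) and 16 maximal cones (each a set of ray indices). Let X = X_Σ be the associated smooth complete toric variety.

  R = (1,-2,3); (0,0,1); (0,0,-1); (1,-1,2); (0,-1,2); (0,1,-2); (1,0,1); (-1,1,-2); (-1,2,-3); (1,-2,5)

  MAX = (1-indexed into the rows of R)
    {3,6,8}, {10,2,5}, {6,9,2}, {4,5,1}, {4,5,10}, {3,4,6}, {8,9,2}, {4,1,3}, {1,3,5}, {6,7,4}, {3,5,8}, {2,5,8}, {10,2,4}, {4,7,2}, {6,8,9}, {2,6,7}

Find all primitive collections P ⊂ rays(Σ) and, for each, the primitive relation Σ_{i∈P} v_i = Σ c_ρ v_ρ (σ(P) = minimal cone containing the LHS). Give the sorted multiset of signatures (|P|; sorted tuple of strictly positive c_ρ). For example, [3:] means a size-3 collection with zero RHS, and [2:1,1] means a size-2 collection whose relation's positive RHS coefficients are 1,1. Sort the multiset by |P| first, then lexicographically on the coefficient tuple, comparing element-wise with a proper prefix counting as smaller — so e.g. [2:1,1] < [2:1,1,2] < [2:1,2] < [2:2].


Minimal non-faces — 25 found among 10 rays, 16 max cones:

  • {1,9}:  v_{1} + v_{9} = 0  ⟹  sig = [2:]
  • {2,3}:  v_{2} + v_{3} = 0  ⟹  sig = [2:]
  • {4,8}:  v_{4} + v_{8} = 0  ⟹  sig = [2:]
  • {5,6}:  v_{5} + v_{6} = 0  ⟹  sig = [2:]
  • {1,2}:  v_{1} + v_{2} = v_{4} + v_{5}  ⟹  sig = [2:1,1]
  • {1,6}:  v_{1} + v_{6} = v_{3} + v_{4}  ⟹  sig = [2:1,1]
  • {1,8}:  v_{1} + v_{8} = v_{3} + v_{5}  ⟹  sig = [2:1,1]
  • {3,7}:  v_{3} + v_{7} = v_{4} + v_{6}  ⟹  sig = [2:1,1]
  • {3,9}:  v_{3} + v_{9} = v_{6} + v_{8}  ⟹  sig = [2:1,1]
  • {3,10}:  v_{3} + v_{10} = v_{4} + v_{5}  ⟹  sig = [2:1,1]
  • {4,9}:  v_{4} + v_{9} = v_{2} + v_{6}  ⟹  sig = [2:1,1]
  • {5,7}:  v_{5} + v_{7} = v_{2} + v_{4}  ⟹  sig = [2:1,1]
  • {5,9}:  v_{5} + v_{9} = v_{2} + v_{8}  ⟹  sig = [2:1,1]
  • {6,10}:  v_{6} + v_{10} = v_{2} + v_{4}  ⟹  sig = [2:1,1]
  • {7,8}:  v_{7} + v_{8} = v_{2} + v_{6}  ⟹  sig = [2:1,1]
  • {8,10}:  v_{8} + v_{10} = v_{2} + v_{5}  ⟹  sig = [2:1,1]
  • {1,7}:  v_{1} + v_{7} = 2·v_{4}  ⟹  sig = [2:2]
  • {9,10}:  v_{9} + v_{10} = 2·v_{2}  ⟹  sig = [2:2]
  • {1,10}:  v_{1} + v_{10} = 2·v_{4} + 2·v_{5}  ⟹  sig = [2:2,2]
  • {7,9}:  v_{7} + v_{9} = 2·v_{2} + 2·v_{6}  ⟹  sig = [2:2,2]
  • {7,10}:  v_{7} + v_{10} = 2·v_{2} + 2·v_{4}  ⟹  sig = [2:2,2]
  • {2,4,5}:  v_{2} + v_{4} + v_{5} = v_{10}  ⟹  sig = [3:1]
  • {2,4,6}:  v_{2} + v_{4} + v_{6} = v_{7}  ⟹  sig = [3:1]
  • {2,6,8}:  v_{2} + v_{6} + v_{8} = v_{9}  ⟹  sig = [3:1]
  • {3,4,5}:  v_{3} + v_{4} + v_{5} = v_{1}  ⟹  sig = [3:1]

so the primitive-relation signature multiset is
    [2:]
    [2:]
    [2:]
    [2:]
    [2:1,1]
    [2:1,1]
    [2:1,1]
    [2:1,1]
    [2:1,1]
    [2:1,1]
    [2:1,1]
    [2:1,1]
    [2:1,1]
    [2:1,1]
    [2:1,1]
    [2:1,1]
    [2:2]
    [2:2]
    [2:2,2]
    [2:2,2]
    [2:2,2]
    [3:1]
    [3:1]
    [3:1]
    [3:1]


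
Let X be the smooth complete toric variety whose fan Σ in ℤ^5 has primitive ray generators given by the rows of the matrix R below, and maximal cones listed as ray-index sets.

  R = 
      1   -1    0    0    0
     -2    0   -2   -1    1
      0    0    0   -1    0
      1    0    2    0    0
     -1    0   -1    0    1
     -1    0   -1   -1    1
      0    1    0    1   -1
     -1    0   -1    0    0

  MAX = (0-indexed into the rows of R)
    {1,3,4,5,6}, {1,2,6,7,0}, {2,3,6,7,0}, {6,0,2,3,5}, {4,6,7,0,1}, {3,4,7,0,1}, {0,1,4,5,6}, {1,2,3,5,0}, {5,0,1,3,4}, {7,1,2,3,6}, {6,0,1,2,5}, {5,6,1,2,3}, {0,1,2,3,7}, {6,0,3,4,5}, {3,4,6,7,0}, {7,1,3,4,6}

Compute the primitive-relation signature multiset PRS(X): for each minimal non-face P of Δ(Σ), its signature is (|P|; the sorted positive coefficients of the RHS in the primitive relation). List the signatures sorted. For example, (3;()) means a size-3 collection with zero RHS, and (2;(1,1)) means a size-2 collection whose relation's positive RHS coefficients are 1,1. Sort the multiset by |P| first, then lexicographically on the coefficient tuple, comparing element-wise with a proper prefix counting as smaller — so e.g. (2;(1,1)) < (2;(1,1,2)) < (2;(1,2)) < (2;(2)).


The 3 primitive collections of Σ (r=8, n=5):

  {2,4}:  v_{2} + v_{4} = v_{5}  →  sig = (2;(1))
  {5,7}:  v_{5} + v_{7} = v_{1}  →  sig = (2;(1))
  {0,1,3,6}:  v_{0} + v_{1} + v_{3} + v_{6} = 0  →  sig = (4;())

Signatures (|P|; sorted positive RHS coefficients), sorted:
[(2;(1)), (2;(1)), (4;())]


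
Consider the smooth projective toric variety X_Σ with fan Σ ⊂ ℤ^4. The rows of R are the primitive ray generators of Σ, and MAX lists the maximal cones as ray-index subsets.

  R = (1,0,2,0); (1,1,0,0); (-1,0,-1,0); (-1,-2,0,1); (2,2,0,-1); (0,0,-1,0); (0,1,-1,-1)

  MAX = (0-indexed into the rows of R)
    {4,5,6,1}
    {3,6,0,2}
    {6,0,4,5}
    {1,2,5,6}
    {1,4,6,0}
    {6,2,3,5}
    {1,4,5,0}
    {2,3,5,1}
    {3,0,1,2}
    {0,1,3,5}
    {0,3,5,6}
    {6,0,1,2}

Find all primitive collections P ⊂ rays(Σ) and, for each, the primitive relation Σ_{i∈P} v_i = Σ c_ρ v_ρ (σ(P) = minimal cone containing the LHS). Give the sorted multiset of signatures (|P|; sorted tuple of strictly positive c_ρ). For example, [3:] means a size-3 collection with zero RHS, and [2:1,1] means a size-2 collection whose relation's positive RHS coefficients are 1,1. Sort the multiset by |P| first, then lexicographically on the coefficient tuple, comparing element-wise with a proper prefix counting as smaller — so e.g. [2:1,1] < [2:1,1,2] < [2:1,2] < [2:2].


Minimal non-faces — 5 found among 7 rays, 12 max cones:

  • {2,4}:  v_{2} + v_{4} = v_{1} + v_{6}  so sig = [2:1,1]
  • {3,4}:  v_{3} + v_{4} = v_{0} + 2·v_{5}  so sig = [2:1,2]
  • {0,2,5}:  v_{0} + v_{2} + v_{5} = 0  so sig = [3:]
  • {1,3,6}:  v_{1} + v_{3} + v_{6} = v_{5}  so sig = [3:1]
  • {0,1,5,6}:  v_{0} + v_{1} + v_{5} + v_{6} = v_{4}  so sig = [4:1]

Hence PRS(X_Σ) =
{ [2:1,1],  [2:1,2],  [3:],  [3:1],  [4:1] }


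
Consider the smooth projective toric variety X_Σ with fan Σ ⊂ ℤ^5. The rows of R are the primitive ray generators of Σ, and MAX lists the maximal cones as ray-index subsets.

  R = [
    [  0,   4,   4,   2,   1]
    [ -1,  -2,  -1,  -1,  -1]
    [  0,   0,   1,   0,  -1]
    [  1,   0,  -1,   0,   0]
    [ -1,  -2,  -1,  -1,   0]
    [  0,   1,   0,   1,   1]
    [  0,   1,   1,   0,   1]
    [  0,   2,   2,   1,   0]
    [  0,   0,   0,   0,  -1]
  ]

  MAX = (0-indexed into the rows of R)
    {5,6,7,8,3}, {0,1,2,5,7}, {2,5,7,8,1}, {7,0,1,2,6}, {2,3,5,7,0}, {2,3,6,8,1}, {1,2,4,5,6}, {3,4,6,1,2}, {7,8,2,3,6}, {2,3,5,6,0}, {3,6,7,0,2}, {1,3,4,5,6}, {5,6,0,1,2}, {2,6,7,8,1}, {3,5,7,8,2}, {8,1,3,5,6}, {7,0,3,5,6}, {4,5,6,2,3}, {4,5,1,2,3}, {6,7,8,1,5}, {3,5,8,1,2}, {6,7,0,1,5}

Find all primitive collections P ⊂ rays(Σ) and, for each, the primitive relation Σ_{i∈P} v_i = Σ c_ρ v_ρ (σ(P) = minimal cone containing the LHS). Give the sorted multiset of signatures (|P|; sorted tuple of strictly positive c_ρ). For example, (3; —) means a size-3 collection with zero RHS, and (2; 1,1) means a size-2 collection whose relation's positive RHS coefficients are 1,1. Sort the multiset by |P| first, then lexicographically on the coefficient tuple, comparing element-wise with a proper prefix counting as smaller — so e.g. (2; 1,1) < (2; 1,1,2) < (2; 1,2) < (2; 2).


9 collections generate NE(X_Σ); each relation:

  {4,8}:  v_{4} + v_{8} = v_{1}  ⇒ sig = (2; 1)
  {4,7}:  v_{4} + v_{7} = v_{1} + v_{2} + v_{5} + v_{6}  ⇒ sig = (2; 1,1,1,1)
  {0,4}:  v_{0} + v_{4} = v_{1} + 2·v_{2} + 2·v_{5} + 2·v_{6}  ⇒ sig = (2; 1,2,2,2)
  {0,8}:  v_{0} + v_{8} = 2·v_{7}  ⇒ sig = (2; 2)
  {0,1,3}:  v_{0} + v_{1} + v_{3} = v_{7}  ⇒ sig = (3; 1)
  {1,3,7}:  v_{1} + v_{3} + v_{7} = v_{8}  ⇒ sig = (3; 1)
  {2,5,6,7}:  v_{2} + v_{5} + v_{6} + v_{7} = v_{0}  ⇒ sig = (4; 1)
  {2,5,6,8}:  v_{2} + v_{5} + v_{6} + v_{8} = v_{7}  ⇒ sig = (4; 1)
  {1,2,3,5,6}:  v_{1} + v_{2} + v_{3} + v_{5} + v_{6} = 0  ⇒ sig = (5; —)

Sorted signature multiset PRS(X):
[(2; 1), (2; 1,1,1,1), (2; 1,2,2,2), (2; 2), (3; 1), (3; 1), (4; 1), (4; 1), (5; —)]


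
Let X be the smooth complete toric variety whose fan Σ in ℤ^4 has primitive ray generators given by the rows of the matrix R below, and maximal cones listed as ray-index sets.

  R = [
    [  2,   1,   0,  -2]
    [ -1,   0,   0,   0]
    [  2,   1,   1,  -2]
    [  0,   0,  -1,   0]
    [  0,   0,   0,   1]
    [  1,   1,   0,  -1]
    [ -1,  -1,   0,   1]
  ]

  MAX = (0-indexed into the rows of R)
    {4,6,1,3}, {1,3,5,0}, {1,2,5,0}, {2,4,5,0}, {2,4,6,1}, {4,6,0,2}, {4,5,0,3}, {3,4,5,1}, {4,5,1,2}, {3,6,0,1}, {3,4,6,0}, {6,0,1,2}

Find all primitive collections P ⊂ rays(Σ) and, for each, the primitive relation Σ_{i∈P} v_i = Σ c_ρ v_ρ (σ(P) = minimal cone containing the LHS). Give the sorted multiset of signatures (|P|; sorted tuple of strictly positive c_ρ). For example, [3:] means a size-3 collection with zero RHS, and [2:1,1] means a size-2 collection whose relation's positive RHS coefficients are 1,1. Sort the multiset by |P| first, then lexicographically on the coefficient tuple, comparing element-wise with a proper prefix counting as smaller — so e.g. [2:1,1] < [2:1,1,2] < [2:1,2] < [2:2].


Δ(Σ) — 7 vertices, 3 min non-faces:

  P = {5,6}:  v_{5} + v_{6} = 0  ⇒ sig = [2:]
  P = {2,3}:  v_{2} + v_{3} = v_{0}  ⇒ sig = [2:1]
  P = {0,1,4}:  v_{0} + v_{1} + v_{4} = v_{5}  ⇒ sig = [3:1]

Signatures (|P|; sorted positive RHS coefficients), sorted:
    |P|=2: 2 collections, coeffs (), (1)
    |P|=3: 1 collection, coeffs (1)


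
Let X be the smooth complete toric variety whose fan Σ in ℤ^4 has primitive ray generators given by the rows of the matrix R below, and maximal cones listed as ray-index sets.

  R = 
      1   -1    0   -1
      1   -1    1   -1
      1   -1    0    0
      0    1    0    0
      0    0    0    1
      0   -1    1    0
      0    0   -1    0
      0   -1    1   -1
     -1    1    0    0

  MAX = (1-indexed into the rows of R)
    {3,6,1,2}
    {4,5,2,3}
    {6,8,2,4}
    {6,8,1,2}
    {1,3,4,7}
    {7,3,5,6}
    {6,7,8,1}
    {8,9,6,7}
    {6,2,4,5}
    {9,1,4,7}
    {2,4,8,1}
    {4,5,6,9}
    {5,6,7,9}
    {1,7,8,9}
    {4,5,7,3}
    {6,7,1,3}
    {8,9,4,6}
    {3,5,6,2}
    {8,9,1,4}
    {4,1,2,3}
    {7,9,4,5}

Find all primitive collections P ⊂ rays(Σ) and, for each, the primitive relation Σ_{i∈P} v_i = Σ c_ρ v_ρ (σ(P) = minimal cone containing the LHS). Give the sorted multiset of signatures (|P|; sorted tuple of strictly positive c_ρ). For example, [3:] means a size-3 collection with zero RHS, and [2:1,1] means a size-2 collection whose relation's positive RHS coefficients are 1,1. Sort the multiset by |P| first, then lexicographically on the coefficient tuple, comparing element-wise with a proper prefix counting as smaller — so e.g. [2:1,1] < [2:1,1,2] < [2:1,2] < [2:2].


Minimal non-faces — 11 found among 9 rays, 21 max cones:

  P={3,9}:  v_{3} + v_{9} = 0  so sig = [2:]
  P={1,5}:  v_{1} + v_{5} = v_{3}  so sig = [2:1]
  P={2,7}:  v_{2} + v_{7} = v_{1}  so sig = [2:1]
  P={5,8}:  v_{5} + v_{8} = v_{6}  so sig = [2:1]
  P={2,9}:  v_{2} + v_{9} = v_{4} + v_{8}  so sig = [2:1,1]
  P={3,8}:  v_{3} + v_{8} = v_{1} + v_{6}  so sig = [2:1,1]
  P={4,6,7}:  v_{4} + v_{6} + v_{7} = 0  so sig = [3:]
  P={1,4,6}:  v_{1} + v_{4} + v_{6} = v_{2}  so sig = [3:1]
  P={1,6,9}:  v_{1} + v_{6} + v_{9} = v_{8}  so sig = [3:1]
  P={3,4,6}:  v_{3} + v_{4} + v_{6} = v_{2} + v_{5}  so sig = [3:1,1]
  P={4,7,8}:  v_{4} + v_{7} + v_{8} = v_{1} + v_{9}  so sig = [3:1,1]

so the primitive-relation signature multiset is
{ [2:],  [2:1] ×3,  [2:1,1] ×2,  [3:],  [3:1] ×2,  [3:1,1] ×2 }


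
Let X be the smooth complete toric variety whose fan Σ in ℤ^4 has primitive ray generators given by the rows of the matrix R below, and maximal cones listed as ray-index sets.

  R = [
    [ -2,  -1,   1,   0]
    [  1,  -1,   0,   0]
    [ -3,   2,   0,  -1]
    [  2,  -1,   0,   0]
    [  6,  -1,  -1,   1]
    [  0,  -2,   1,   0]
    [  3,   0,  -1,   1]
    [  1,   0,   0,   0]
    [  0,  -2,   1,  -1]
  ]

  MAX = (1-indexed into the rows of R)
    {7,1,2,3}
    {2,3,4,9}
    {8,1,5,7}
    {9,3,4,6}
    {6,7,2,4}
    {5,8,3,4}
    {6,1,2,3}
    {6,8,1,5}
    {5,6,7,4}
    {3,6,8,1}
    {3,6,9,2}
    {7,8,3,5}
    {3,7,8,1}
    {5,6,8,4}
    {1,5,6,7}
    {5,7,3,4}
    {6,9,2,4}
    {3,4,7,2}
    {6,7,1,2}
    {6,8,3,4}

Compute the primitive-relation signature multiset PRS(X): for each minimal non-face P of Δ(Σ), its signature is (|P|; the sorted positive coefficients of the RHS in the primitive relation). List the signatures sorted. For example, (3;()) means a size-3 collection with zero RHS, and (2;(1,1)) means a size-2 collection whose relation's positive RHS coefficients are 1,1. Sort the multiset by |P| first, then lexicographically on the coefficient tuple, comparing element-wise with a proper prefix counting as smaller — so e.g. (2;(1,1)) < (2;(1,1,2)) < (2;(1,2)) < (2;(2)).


Minimal non-faces — 13 found among 9 rays, 20 max cones:

  {1,4}:  v_{1} + v_{4} = v_{6}  ⇒ sig = (2;(1))
  {2,8}:  v_{2} + v_{8} = v_{4}  ⇒ sig = (2;(1))
  {7,9}:  v_{7} + v_{9} = v_{2} + v_{4}  ⇒ sig = (2;(1,1))
  {1,9}:  v_{1} + v_{9} = v_{2} + v_{3} + 2·v_{6}  ⇒ sig = (2;(1,1,2))
  {8,9}:  v_{8} + v_{9} = v_{3} + 2·v_{4} + v_{6}  ⇒ sig = (2;(1,1,2))
  {2,5}:  v_{2} + v_{5} = 2·v_{4} + v_{7}  ⇒ sig = (2;(1,2))
  {5,9}:  v_{5} + v_{9} = 3·v_{4}  ⇒ sig = (2;(3))
  {3,6,7}:  v_{3} + v_{6} + v_{7} = 0  ⇒ sig = (3;())
  {1,3,5}:  v_{1} + v_{3} + v_{5} = v_{8}  ⇒ sig = (3;(1))
  {4,7,8}:  v_{4} + v_{7} + v_{8} = v_{5}  ⇒ sig = (3;(1))
  {3,5,6}:  v_{3} + v_{5} + v_{6} = v_{4} + v_{8}  ⇒ sig = (3;(1,1))
  {6,7,8}:  v_{6} + v_{7} + v_{8} = v_{1} + v_{5}  ⇒ sig = (3;(1,1))
  {2,3,4,6}:  v_{2} + v_{3} + v_{4} + v_{6} = v_{9}  ⇒ sig = (4;(1))

Signatures (|P|; sorted positive RHS coefficients), sorted:
[(2;(1)), (2;(1)), (2;(1,1)), (2;(1,1,2)), (2;(1,1,2)), (2;(1,2)), (2;(3)), (3;()), (3;(1)), (3;(1)), (3;(1,1)), (3;(1,1)), (4;(1))]


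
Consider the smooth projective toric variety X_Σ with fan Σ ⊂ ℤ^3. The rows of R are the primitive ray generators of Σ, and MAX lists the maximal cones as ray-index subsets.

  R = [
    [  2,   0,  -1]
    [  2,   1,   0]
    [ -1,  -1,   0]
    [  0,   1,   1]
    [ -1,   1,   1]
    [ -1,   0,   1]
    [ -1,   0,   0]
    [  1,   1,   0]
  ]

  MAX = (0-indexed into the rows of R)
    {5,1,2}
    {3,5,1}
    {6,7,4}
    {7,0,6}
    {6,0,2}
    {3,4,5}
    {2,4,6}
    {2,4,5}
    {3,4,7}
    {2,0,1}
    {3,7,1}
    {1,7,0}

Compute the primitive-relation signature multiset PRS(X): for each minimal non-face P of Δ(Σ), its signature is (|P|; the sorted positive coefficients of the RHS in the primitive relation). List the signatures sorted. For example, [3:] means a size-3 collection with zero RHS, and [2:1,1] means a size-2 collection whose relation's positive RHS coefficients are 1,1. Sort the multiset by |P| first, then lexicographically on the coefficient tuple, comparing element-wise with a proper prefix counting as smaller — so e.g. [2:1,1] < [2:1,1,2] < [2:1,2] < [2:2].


Δ(Σ) — 8 vertices, 10 min non-faces:

  {2,7}:  v_{2} + v_{7} = 0  ⇒ sig = [2:]
  {0,3}:  v_{0} + v_{3} = v_{1}  ⇒ sig = [2:1]
  {0,4}:  v_{0} + v_{4} = v_{7}  ⇒ sig = [2:1]
  {1,6}:  v_{1} + v_{6} = v_{7}  ⇒ sig = [2:1]
  {2,3}:  v_{2} + v_{3} = v_{5}  ⇒ sig = [2:1]
  {3,6}:  v_{3} + v_{6} = v_{4}  ⇒ sig = [2:1]
  {5,7}:  v_{5} + v_{7} = v_{3}  ⇒ sig = [2:1]
  {0,5}:  v_{0} + v_{5} = v_{1} + v_{2}  ⇒ sig = [2:1,1]
  {1,4}:  v_{1} + v_{4} = v_{3} + v_{7}  ⇒ sig = [2:1,1]
  {5,6}:  v_{5} + v_{6} = v_{2} + v_{4}  ⇒ sig = [2:1,1]

so the primitive-relation signature multiset is
[[2:], [2:1], [2:1], [2:1], [2:1], [2:1], [2:1], [2:1,1], [2:1,1], [2:1,1]]


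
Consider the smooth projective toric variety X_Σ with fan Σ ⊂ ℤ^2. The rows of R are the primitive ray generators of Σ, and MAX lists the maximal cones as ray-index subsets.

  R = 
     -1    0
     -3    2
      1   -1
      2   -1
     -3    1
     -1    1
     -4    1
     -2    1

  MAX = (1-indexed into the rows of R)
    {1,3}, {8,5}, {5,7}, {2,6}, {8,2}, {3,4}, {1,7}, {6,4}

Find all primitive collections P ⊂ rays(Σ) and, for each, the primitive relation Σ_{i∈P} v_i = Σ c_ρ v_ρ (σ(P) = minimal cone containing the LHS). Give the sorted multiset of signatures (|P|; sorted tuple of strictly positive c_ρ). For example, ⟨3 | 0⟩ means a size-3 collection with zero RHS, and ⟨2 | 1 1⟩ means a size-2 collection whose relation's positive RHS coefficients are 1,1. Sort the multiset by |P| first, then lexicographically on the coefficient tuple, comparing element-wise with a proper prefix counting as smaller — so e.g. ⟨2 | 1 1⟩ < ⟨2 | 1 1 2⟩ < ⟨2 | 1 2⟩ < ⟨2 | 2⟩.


|primitive collections| = 20. Relations:

  P={3,6}:  v_{3} + v_{6} = 0  →  sig = ⟨2 | 0⟩
  P={4,8}:  v_{4} + v_{8} = 0  →  sig = ⟨2 | 0⟩
  P={1,4}:  v_{1} + v_{4} = v_{3}  →  sig = ⟨2 | 1⟩
  P={1,5}:  v_{1} + v_{5} = v_{7}  →  sig = ⟨2 | 1⟩
  P={1,6}:  v_{1} + v_{6} = v_{8}  →  sig = ⟨2 | 1⟩
  P={1,8}:  v_{1} + v_{8} = v_{5}  →  sig = ⟨2 | 1⟩
  P={2,3}:  v_{2} + v_{3} = v_{8}  →  sig = ⟨2 | 1⟩
  P={2,4}:  v_{2} + v_{4} = v_{6}  →  sig = ⟨2 | 1⟩
  P={3,8}:  v_{3} + v_{8} = v_{1}  →  sig = ⟨2 | 1⟩
  P={4,5}:  v_{4} + v_{5} = v_{1}  →  sig = ⟨2 | 1⟩
  P={6,8}:  v_{6} + v_{8} = v_{2}  →  sig = ⟨2 | 1⟩
  P={6,7}:  v_{6} + v_{7} = v_{5} + v_{8}  →  sig = ⟨2 | 1 1⟩
  P={2,7}:  v_{2} + v_{7} = v_{5} + 2·v_{8}  →  sig = ⟨2 | 1 2⟩
  P={1,2}:  v_{1} + v_{2} = 2·v_{8}  →  sig = ⟨2 | 2⟩
  P={3,5}:  v_{3} + v_{5} = 2·v_{1}  →  sig = ⟨2 | 2⟩
  P={4,7}:  v_{4} + v_{7} = 2·v_{1}  →  sig = ⟨2 | 2⟩
  P={5,6}:  v_{5} + v_{6} = 2·v_{8}  →  sig = ⟨2 | 2⟩
  P={7,8}:  v_{7} + v_{8} = 2·v_{5}  →  sig = ⟨2 | 2⟩
  P={2,5}:  v_{2} + v_{5} = 3·v_{8}  →  sig = ⟨2 | 3⟩
  P={3,7}:  v_{3} + v_{7} = 3·v_{1}  →  sig = ⟨2 | 3⟩

so the primitive-relation signature multiset is
{ ⟨2 | 0⟩ ×2,  ⟨2 | 1⟩ ×9,  ⟨2 | 1 1⟩,  ⟨2 | 1 2⟩,  ⟨2 | 2⟩ ×5,  ⟨2 | 3⟩ ×2 }


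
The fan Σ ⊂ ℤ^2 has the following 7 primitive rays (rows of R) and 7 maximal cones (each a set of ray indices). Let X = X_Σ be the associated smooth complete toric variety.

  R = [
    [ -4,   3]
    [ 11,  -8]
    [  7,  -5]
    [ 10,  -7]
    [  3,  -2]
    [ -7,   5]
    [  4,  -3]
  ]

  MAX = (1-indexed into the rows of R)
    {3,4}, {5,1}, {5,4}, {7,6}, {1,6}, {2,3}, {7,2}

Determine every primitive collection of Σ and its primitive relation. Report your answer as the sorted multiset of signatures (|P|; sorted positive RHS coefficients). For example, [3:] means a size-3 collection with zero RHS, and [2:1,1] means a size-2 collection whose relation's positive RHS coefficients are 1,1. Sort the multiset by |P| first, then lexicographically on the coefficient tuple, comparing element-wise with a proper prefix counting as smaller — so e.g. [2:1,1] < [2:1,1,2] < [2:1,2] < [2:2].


14 minimal non-faces of Δ(Σ) (on 7 rays):

  P = {1,7}:  v_{1} + v_{7} = 0  →  sig = [2:]
  P = {3,6}:  v_{3} + v_{6} = 0  →  sig = [2:]
  P = {1,2}:  v_{1} + v_{2} = v_{3}  →  sig = [2:1]
  P = {1,3}:  v_{1} + v_{3} = v_{5}  →  sig = [2:1]
  P = {2,6}:  v_{2} + v_{6} = v_{7}  →  sig = [2:1]
  P = {3,5}:  v_{3} + v_{5} = v_{4}  →  sig = [2:1]
  P = {3,7}:  v_{3} + v_{7} = v_{2}  →  sig = [2:1]
  P = {4,6}:  v_{4} + v_{6} = v_{5}  →  sig = [2:1]
  P = {5,6}:  v_{5} + v_{6} = v_{1}  →  sig = [2:1]
  P = {5,7}:  v_{5} + v_{7} = v_{3}  →  sig = [2:1]
  P = {1,4}:  v_{1} + v_{4} = 2·v_{5}  →  sig = [2:2]
  P = {2,5}:  v_{2} + v_{5} = 2·v_{3}  →  sig = [2:2]
  P = {4,7}:  v_{4} + v_{7} = 2·v_{3}  →  sig = [2:2]
  P = {2,4}:  v_{2} + v_{4} = 3·v_{3}  →  sig = [2:3]

Hence PRS(X_Σ) =
    [2:]
    [2:]
    [2:1]
    [2:1]
    [2:1]
    [2:1]
    [2:1]
    [2:1]
    [2:1]
    [2:1]
    [2:2]
    [2:2]
    [2:2]
    [2:3]


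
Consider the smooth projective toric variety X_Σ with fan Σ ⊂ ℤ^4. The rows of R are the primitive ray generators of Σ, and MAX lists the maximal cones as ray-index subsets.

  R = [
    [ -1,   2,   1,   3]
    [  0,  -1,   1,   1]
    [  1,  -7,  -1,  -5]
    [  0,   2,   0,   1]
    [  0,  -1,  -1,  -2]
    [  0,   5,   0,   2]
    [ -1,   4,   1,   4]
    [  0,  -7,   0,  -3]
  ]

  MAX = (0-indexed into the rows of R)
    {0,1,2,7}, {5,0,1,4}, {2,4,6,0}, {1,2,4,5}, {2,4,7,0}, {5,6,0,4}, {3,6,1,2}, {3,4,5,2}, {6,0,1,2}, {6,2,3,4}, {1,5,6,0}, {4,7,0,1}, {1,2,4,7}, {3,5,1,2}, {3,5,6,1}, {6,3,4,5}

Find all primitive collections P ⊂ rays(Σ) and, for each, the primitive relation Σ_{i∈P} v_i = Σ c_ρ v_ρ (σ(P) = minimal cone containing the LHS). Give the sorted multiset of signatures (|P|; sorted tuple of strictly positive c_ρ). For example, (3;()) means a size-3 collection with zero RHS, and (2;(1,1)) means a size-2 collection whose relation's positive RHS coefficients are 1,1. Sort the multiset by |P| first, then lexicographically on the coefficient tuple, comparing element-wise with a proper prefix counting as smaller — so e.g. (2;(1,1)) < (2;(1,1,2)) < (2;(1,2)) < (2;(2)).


The 9 primitive collections of Σ (r=8, n=4):

  • {0,3}:  v_{0} + v_{3} = v_{6}  so sig = (2;(1))
  • {3,7}:  v_{3} + v_{7} = v_{0} + v_{2}  so sig = (2;(1,1))
  • {5,7}:  v_{5} + v_{7} = v_{1} + v_{4}  so sig = (2;(1,1))
  • {6,7}:  v_{6} + v_{7} = 2·v_{0} + v_{2}  so sig = (2;(1,2))
  • {0,2,5}:  v_{0} + v_{2} + v_{5} = 0  so sig = (3;())
  • {1,3,4}:  v_{1} + v_{3} + v_{4} = 0  so sig = (3;())
  • {1,4,6}:  v_{1} + v_{4} + v_{6} = v_{0}  so sig = (3;(1))
  • {2,5,6}:  v_{2} + v_{5} + v_{6} = v_{3}  so sig = (3;(1))
  • {0,1,2,4}:  v_{0} + v_{1} + v_{2} + v_{4} = v_{7}  so sig = (4;(1))

Signatures (|P|; sorted positive RHS coefficients), sorted:
[(2;(1)), (2;(1,1)), (2;(1,1)), (2;(1,2)), (3;()), (3;()), (3;(1)), (3;(1)), (4;(1))]


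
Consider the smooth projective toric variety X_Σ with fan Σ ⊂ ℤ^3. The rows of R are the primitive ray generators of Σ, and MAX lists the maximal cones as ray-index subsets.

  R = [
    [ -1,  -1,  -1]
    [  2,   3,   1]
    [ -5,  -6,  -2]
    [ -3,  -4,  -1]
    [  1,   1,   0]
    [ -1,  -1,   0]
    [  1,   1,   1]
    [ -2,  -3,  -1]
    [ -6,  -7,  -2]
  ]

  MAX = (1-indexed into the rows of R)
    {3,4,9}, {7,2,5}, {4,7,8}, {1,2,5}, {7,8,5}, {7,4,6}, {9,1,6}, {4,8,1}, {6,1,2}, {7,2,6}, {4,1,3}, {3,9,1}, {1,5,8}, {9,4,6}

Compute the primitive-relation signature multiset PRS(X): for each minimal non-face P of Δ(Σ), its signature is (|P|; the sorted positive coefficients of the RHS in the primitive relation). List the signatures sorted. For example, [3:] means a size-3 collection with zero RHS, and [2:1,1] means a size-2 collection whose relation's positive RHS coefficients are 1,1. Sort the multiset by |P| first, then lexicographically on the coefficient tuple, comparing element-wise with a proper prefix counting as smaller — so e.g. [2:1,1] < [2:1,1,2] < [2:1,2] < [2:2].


Σ has 17 primitive collections:

  • {1,7}:  v_{1} + v_{7} = 0 — sig = [2:]
  • {2,8}:  v_{2} + v_{8} = 0 — sig = [2:]
  • {5,6}:  v_{5} + v_{6} = 0 — sig = [2:]
  • {2,4}:  v_{2} + v_{4} = v_{6} — sig = [2:1]
  • {3,6}:  v_{3} + v_{6} = v_{9} — sig = [2:1]
  • {4,5}:  v_{4} + v_{5} = v_{8} — sig = [2:1]
  • {5,9}:  v_{5} + v_{9} = v_{3} — sig = [2:1]
  • {6,8}:  v_{6} + v_{8} = v_{4} — sig = [2:1]
  • {3,5}:  v_{3} + v_{5} = v_{1} + v_{4} — sig = [2:1,1]
  • {3,7}:  v_{3} + v_{7} = v_{4} + v_{6} — sig = [2:1,1]
  • {8,9}:  v_{8} + v_{9} = v_{3} + v_{4} — sig = [2:1,1]
  • {2,3}:  v_{2} + v_{3} = v_{1} + 2·v_{6} — sig = [2:1,2]
  • {3,8}:  v_{3} + v_{8} = v_{1} + 2·v_{4} — sig = [2:1,2]
  • {7,9}:  v_{7} + v_{9} = v_{4} + 2·v_{6} — sig = [2:1,2]
  • {2,9}:  v_{2} + v_{9} = v_{1} + 3·v_{6} — sig = [2:1,3]
  • {1,4,6}:  v_{1} + v_{4} + v_{6} = v_{3} — sig = [3:1]
  • {1,4,9}:  v_{1} + v_{4} + v_{9} = 2·v_{3} — sig = [3:2]

Hence PRS(X_Σ) =
    |P|=2: 15 collections, coeffs (), (), (), (1), (1), (1), (1), (1), (1,1), (1,1), (1,1), (1,2), (1,2), (1,2), (1,3)
    |P|=3: 2 collections, coeffs (1), (2)


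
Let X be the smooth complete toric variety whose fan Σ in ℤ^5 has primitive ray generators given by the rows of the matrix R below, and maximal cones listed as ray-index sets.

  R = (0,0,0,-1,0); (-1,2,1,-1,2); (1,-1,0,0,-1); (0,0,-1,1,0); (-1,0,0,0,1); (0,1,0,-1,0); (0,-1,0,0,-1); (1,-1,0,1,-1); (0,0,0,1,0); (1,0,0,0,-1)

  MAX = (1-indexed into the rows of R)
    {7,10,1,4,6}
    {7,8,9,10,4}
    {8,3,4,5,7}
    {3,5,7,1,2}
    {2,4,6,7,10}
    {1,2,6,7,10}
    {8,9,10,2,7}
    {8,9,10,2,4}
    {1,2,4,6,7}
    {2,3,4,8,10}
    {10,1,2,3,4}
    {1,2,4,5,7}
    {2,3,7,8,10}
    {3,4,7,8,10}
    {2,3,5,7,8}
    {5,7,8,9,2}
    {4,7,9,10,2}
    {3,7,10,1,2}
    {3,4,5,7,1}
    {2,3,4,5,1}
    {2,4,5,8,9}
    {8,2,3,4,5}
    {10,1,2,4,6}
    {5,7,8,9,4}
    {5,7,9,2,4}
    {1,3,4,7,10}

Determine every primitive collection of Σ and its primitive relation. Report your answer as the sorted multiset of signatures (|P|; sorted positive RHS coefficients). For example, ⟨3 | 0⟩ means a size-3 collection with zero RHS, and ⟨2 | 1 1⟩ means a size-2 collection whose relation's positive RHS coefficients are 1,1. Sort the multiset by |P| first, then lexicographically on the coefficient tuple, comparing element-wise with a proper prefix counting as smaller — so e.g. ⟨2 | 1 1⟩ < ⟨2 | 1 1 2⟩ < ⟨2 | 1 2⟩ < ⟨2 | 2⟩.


Σ has 11 primitive collections:

  P={1,9}:  v_{1} + v_{9} = 0 ; sig = ⟨2 | 0⟩
  P={5,10}:  v_{5} + v_{10} = 0 ; sig = ⟨2 | 0⟩
  P={1,8}:  v_{1} + v_{8} = v_{3} ; sig = ⟨2 | 1⟩
  P={3,9}:  v_{3} + v_{9} = v_{8} ; sig = ⟨2 | 1⟩
  P={6,8}:  v_{6} + v_{8} = v_{10} ; sig = ⟨2 | 1⟩
  P={3,6}:  v_{3} + v_{6} = v_{1} + v_{10} ; sig = ⟨2 | 1 1⟩
  P={5,6}:  v_{5} + v_{6} = v_{1} + v_{2} + v_{4} + v_{7} ; sig = ⟨2 | 1 1 1 1⟩
  P={6,9}:  v_{6} + v_{9} = v_{2} + v_{4} + v_{7} + v_{10} ; sig = ⟨2 | 1 1 1 1⟩
  P={2,3,4,7}:  v_{2} + v_{3} + v_{4} + v_{7} = 0 ; sig = ⟨4 | 0⟩
  P={2,4,7,8}:  v_{2} + v_{4} + v_{7} + v_{8} = v_{9} ; sig = ⟨4 | 1⟩
  P={1,2,4,7,10}:  v_{1} + v_{2} + v_{4} + v_{7} + v_{10} = v_{6} ; sig = ⟨5 | 1⟩

Signatures (|P|; sorted positive RHS coefficients), sorted:
    |P|=2: 8 collections, coeffs (), (), (1), (1), (1), (1,1), (1,1,1,1), (1,1,1,1)
    |P|=4: 2 collections, coeffs (), (1)
    |P|=5: 1 collection, coeffs (1)


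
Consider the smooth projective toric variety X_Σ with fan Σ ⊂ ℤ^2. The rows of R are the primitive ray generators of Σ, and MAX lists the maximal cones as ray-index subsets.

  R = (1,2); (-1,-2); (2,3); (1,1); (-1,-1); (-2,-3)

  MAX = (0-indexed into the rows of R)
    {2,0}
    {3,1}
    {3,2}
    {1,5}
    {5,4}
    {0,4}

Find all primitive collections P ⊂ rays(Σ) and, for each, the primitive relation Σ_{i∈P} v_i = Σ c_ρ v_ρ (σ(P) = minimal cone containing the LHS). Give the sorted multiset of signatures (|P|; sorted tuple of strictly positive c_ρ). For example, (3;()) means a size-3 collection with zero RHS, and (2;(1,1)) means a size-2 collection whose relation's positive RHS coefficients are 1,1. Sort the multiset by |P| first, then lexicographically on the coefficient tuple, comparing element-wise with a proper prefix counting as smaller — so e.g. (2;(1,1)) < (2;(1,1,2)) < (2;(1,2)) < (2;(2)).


Δ(Σ) — 6 vertices, 9 min non-faces:

  P={0,1}:  v_{0} + v_{1} = 0 ; sig = (2;())
  P={2,5}:  v_{2} + v_{5} = 0 ; sig = (2;())
  P={3,4}:  v_{3} + v_{4} = 0 ; sig = (2;())
  P={0,3}:  v_{0} + v_{3} = v_{2} ; sig = (2;(1))
  P={0,5}:  v_{0} + v_{5} = v_{4} ; sig = (2;(1))
  P={1,2}:  v_{1} + v_{2} = v_{3} ; sig = (2;(1))
  P={1,4}:  v_{1} + v_{4} = v_{5} ; sig = (2;(1))
  P={2,4}:  v_{2} + v_{4} = v_{0} ; sig = (2;(1))
  P={3,5}:  v_{3} + v_{5} = v_{1} ; sig = (2;(1))

Signatures (|P|; sorted positive RHS coefficients), sorted:
    (2;())
    (2;())
    (2;())
    (2;(1))
    (2;(1))
    (2;(1))
    (2;(1))
    (2;(1))
    (2;(1))


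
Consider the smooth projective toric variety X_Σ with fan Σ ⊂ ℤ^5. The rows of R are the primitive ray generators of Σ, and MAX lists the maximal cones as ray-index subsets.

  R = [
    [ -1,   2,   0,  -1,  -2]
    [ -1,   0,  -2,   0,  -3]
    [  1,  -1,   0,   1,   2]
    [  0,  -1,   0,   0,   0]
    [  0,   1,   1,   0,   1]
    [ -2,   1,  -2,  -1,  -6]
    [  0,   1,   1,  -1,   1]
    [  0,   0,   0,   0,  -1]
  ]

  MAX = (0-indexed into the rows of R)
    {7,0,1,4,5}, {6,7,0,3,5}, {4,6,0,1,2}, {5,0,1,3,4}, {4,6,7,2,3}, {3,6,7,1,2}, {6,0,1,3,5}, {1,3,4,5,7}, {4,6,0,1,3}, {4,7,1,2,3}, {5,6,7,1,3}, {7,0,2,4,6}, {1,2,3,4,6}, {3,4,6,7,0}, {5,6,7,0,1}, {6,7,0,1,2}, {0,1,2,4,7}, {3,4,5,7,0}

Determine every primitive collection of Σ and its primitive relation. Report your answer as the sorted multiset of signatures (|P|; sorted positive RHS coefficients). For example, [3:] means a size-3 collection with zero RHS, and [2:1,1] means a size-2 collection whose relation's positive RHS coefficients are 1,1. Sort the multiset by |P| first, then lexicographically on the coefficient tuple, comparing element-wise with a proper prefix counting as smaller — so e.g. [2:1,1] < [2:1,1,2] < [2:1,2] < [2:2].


5 minimal non-faces of Δ(Σ) (on 8 rays):

  P = {2,5}:  v_{2} + v_{5} = v_{1} + v_{7}  so sig = [2:1,1]
  P = {0,2,3}:  v_{0} + v_{2} + v_{3} = 0  so sig = [3:]
  P = {4,5,6}:  v_{4} + v_{5} + v_{6} = 2·v_{0} + v_{3}  so sig = [3:1,2]
  P = {0,1,3,7}:  v_{0} + v_{1} + v_{3} + v_{7} = v_{5}  so sig = [4:1]
  P = {1,4,6,7}:  v_{1} + v_{4} + v_{6} + v_{7} = v_{0}  so sig = [4:1]

so the primitive-relation signature multiset is
    [2:1,1]
    [3:]
    [3:1,2]
    [4:1]
    [4:1]


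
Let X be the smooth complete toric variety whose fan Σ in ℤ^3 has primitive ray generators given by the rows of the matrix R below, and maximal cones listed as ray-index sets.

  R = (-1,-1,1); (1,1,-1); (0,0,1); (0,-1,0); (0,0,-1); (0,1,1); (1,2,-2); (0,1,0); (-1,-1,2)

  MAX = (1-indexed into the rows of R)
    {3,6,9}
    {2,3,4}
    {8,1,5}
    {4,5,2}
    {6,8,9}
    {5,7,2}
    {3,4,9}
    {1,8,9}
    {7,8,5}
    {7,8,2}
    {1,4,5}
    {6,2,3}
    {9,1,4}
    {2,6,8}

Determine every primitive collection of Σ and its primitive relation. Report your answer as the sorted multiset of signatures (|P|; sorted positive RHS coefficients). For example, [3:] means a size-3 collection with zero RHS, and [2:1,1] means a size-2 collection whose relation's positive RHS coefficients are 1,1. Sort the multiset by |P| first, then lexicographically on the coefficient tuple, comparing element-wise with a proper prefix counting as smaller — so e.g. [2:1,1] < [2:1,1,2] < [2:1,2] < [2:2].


16 collections generate NE(X_Σ); each relation:

  P = {1,2}:  v_{1} + v_{2} = 0  so sig = [2:]
  P = {3,5}:  v_{3} + v_{5} = 0  so sig = [2:]
  P = {4,8}:  v_{4} + v_{8} = 0  so sig = [2:]
  P = {1,3}:  v_{1} + v_{3} = v_{9}  so sig = [2:1]
  P = {2,9}:  v_{2} + v_{9} = v_{3}  so sig = [2:1]
  P = {3,8}:  v_{3} + v_{8} = v_{6}  so sig = [2:1]
  P = {4,6}:  v_{4} + v_{6} = v_{3}  so sig = [2:1]
  P = {5,6}:  v_{5} + v_{6} = v_{8}  so sig = [2:1]
  P = {5,9}:  v_{5} + v_{9} = v_{1}  so sig = [2:1]
  P = {7,9}:  v_{7} + v_{9} = v_{8}  so sig = [2:1]
  P = {1,6}:  v_{1} + v_{6} = v_{8} + v_{9}  so sig = [2:1,1]
  P = {1,7}:  v_{1} + v_{7} = v_{5} + v_{8}  so sig = [2:1,1]
  P = {3,7}:  v_{3} + v_{7} = v_{2} + v_{8}  so sig = [2:1,1]
  P = {4,7}:  v_{4} + v_{7} = v_{2} + v_{5}  so sig = [2:1,1]
  P = {6,7}:  v_{6} + v_{7} = v_{2} + 2·v_{8}  so sig = [2:1,2]
  P = {2,5,8}:  v_{2} + v_{5} + v_{8} = v_{7}  so sig = [3:1]

Signatures (|P|; sorted positive RHS coefficients), sorted:
{ [2:] ×3,  [2:1] ×7,  [2:1,1] ×4,  [2:1,2],  [3:1] }


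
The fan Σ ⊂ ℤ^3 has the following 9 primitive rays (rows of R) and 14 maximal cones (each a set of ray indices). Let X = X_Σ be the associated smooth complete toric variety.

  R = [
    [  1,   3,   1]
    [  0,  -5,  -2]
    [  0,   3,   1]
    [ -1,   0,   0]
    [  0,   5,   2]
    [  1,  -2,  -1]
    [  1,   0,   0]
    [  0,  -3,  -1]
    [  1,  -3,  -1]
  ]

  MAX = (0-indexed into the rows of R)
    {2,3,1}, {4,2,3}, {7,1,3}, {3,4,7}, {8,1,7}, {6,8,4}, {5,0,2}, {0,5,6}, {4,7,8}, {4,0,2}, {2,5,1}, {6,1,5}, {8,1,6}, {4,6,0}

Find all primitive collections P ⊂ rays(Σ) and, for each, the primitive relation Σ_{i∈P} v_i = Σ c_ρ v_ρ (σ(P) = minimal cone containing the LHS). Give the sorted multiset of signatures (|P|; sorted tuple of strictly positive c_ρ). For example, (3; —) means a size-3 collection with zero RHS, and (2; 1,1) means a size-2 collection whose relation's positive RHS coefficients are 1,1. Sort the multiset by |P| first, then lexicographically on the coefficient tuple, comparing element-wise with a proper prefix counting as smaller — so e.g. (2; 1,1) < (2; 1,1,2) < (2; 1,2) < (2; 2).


Δ(Σ) — 9 vertices, 15 min non-faces:

  • {1,4}:  v_{1} + v_{4} = 0  so sig = (2; —)
  • {2,7}:  v_{2} + v_{7} = 0  so sig = (2; —)
  • {3,6}:  v_{3} + v_{6} = 0  so sig = (2; —)
  • {0,1}:  v_{0} + v_{1} = v_{5}  so sig = (2; 1)
  • {0,3}:  v_{0} + v_{3} = v_{2}  so sig = (2; 1)
  • {0,7}:  v_{0} + v_{7} = v_{6}  so sig = (2; 1)
  • {2,6}:  v_{2} + v_{6} = v_{0}  so sig = (2; 1)
  • {2,8}:  v_{2} + v_{8} = v_{6}  so sig = (2; 1)
  • {3,8}:  v_{3} + v_{8} = v_{7}  so sig = (2; 1)
  • {4,5}:  v_{4} + v_{5} = v_{0}  so sig = (2; 1)
  • {6,7}:  v_{6} + v_{7} = v_{8}  so sig = (2; 1)
  • {3,5}:  v_{3} + v_{5} = v_{1} + v_{2}  so sig = (2; 1,1)
  • {5,7}:  v_{5} + v_{7} = v_{1} + v_{6}  so sig = (2; 1,1)
  • {5,8}:  v_{5} + v_{8} = v_{1} + 2·v_{6}  so sig = (2; 1,2)
  • {0,8}:  v_{0} + v_{8} = 2·v_{6}  so sig = (2; 2)

so the primitive-relation signature multiset is
{ (2; —) ×3,  (2; 1) ×8,  (2; 1,1) ×2,  (2; 1,2),  (2; 2) }


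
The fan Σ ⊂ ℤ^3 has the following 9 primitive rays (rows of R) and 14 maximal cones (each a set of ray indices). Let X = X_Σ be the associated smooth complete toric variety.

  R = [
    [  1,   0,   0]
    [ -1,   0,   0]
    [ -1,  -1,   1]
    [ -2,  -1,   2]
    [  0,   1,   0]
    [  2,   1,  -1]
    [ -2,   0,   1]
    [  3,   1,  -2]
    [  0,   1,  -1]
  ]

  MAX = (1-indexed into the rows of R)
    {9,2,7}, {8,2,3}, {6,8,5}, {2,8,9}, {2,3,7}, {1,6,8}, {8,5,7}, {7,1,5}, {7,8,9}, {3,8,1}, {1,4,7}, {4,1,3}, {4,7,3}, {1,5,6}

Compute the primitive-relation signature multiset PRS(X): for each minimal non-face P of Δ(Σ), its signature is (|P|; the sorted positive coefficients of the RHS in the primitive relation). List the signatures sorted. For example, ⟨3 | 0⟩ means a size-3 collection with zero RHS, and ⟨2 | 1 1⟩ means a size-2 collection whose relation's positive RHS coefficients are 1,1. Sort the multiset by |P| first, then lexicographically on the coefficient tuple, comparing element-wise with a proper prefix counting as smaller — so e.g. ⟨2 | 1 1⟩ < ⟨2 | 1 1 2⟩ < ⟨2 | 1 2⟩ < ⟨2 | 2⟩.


Primitive collections (20):

  P = {1,2}:  v_{1} + v_{2} = 0  ⟹  sig = ⟨2 | 0⟩
  P = {3,6}:  v_{3} + v_{6} = v_{1}  ⟹  sig = ⟨2 | 1⟩
  P = {3,9}:  v_{3} + v_{9} = v_{2}  ⟹  sig = ⟨2 | 1⟩
  P = {4,8}:  v_{4} + v_{8} = v_{1}  ⟹  sig = ⟨2 | 1⟩
  P = {4,9}:  v_{4} + v_{9} = v_{7}  ⟹  sig = ⟨2 | 1⟩
  P = {6,7}:  v_{6} + v_{7} = v_{5}  ⟹  sig = ⟨2 | 1⟩
  P = {1,9}:  v_{1} + v_{9} = v_{7} + v_{8}  ⟹  sig = ⟨2 | 1 1⟩
  P = {2,4}:  v_{2} + v_{4} = v_{3} + v_{7}  ⟹  sig = ⟨2 | 1 1⟩
  P = {2,6}:  v_{2} + v_{6} = v_{7} + v_{8}  ⟹  sig = ⟨2 | 1 1⟩
  P = {3,5}:  v_{3} + v_{5} = v_{1} + v_{7}  ⟹  sig = ⟨2 | 1 1⟩
  P = {2,5}:  v_{2} + v_{5} = 2·v_{7} + v_{8}  ⟹  sig = ⟨2 | 1 2⟩
  P = {4,6}:  v_{4} + v_{6} = 2·v_{1} + v_{7}  ⟹  sig = ⟨2 | 1 2⟩
  P = {4,5}:  v_{4} + v_{5} = 2·v_{1} + 2·v_{7}  ⟹  sig = ⟨2 | 2 2⟩
  P = {6,9}:  v_{6} + v_{9} = 2·v_{7} + 2·v_{8}  ⟹  sig = ⟨2 | 2 2⟩
  P = {5,9}:  v_{5} + v_{9} = 3·v_{7} + 2·v_{8}  ⟹  sig = ⟨2 | 2 3⟩
  P = {3,7,8}:  v_{3} + v_{7} + v_{8} = 0  ⟹  sig = ⟨3 | 0⟩
  P = {1,3,7}:  v_{1} + v_{3} + v_{7} = v_{4}  ⟹  sig = ⟨3 | 1⟩
  P = {1,7,8}:  v_{1} + v_{7} + v_{8} = v_{6}  ⟹  sig = ⟨3 | 1⟩
  P = {2,7,8}:  v_{2} + v_{7} + v_{8} = v_{9}  ⟹  sig = ⟨3 | 1⟩
  P = {1,5,8}:  v_{1} + v_{5} + v_{8} = 2·v_{6}  ⟹  sig = ⟨3 | 2⟩

Signatures (|P|; sorted positive RHS coefficients), sorted:
{ ⟨2 | 0⟩,  ⟨2 | 1⟩ ×5,  ⟨2 | 1 1⟩ ×4,  ⟨2 | 1 2⟩ ×2,  ⟨2 | 2 2⟩ ×2,  ⟨2 | 2 3⟩,  ⟨3 | 0⟩,  ⟨3 | 1⟩ ×3,  ⟨3 | 2⟩ }


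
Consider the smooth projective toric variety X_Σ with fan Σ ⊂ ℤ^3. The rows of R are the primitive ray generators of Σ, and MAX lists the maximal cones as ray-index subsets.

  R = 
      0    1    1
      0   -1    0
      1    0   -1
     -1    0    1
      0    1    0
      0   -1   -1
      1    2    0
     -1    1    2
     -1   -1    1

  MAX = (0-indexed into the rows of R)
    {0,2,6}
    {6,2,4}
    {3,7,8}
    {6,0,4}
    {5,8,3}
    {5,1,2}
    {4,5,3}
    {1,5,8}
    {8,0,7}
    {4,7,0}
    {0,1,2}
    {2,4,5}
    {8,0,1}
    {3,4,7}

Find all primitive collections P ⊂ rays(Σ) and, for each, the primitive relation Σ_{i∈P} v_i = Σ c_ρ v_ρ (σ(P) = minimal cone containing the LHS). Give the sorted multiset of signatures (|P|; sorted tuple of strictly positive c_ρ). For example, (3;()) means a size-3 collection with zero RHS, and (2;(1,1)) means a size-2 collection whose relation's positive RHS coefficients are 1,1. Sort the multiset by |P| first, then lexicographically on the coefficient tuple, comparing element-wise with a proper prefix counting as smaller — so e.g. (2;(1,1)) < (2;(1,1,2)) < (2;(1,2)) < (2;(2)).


16 collections generate NE(X_Σ); each relation:

  • {0,5}:  v_{0} + v_{5} = 0  ⟹  sig = (2;())
  • {1,4}:  v_{1} + v_{4} = 0  ⟹  sig = (2;())
  • {2,3}:  v_{2} + v_{3} = 0  ⟹  sig = (2;())
  • {0,3}:  v_{0} + v_{3} = v_{7}  ⟹  sig = (2;(1))
  • {1,3}:  v_{1} + v_{3} = v_{8}  ⟹  sig = (2;(1))
  • {2,7}:  v_{2} + v_{7} = v_{0}  ⟹  sig = (2;(1))
  • {2,8}:  v_{2} + v_{8} = v_{1}  ⟹  sig = (2;(1))
  • {4,8}:  v_{4} + v_{8} = v_{3}  ⟹  sig = (2;(1))
  • {5,7}:  v_{5} + v_{7} = v_{3}  ⟹  sig = (2;(1))
  • {6,8}:  v_{6} + v_{8} = v_{0}  ⟹  sig = (2;(1))
  • {1,6}:  v_{1} + v_{6} = v_{0} + v_{2}  ⟹  sig = (2;(1,1))
  • {1,7}:  v_{1} + v_{7} = v_{0} + v_{8}  ⟹  sig = (2;(1,1))
  • {3,6}:  v_{3} + v_{6} = v_{0} + v_{4}  ⟹  sig = (2;(1,1))
  • {5,6}:  v_{5} + v_{6} = v_{2} + v_{4}  ⟹  sig = (2;(1,1))
  • {6,7}:  v_{6} + v_{7} = 2·v_{0} + v_{4}  ⟹  sig = (2;(1,2))
  • {0,2,4}:  v_{0} + v_{2} + v_{4} = v_{6}  ⟹  sig = (3;(1))

so the primitive-relation signature multiset is
{ (2;()) ×3,  (2;(1)) ×7,  (2;(1,1)) ×4,  (2;(1,2)),  (3;(1)) }


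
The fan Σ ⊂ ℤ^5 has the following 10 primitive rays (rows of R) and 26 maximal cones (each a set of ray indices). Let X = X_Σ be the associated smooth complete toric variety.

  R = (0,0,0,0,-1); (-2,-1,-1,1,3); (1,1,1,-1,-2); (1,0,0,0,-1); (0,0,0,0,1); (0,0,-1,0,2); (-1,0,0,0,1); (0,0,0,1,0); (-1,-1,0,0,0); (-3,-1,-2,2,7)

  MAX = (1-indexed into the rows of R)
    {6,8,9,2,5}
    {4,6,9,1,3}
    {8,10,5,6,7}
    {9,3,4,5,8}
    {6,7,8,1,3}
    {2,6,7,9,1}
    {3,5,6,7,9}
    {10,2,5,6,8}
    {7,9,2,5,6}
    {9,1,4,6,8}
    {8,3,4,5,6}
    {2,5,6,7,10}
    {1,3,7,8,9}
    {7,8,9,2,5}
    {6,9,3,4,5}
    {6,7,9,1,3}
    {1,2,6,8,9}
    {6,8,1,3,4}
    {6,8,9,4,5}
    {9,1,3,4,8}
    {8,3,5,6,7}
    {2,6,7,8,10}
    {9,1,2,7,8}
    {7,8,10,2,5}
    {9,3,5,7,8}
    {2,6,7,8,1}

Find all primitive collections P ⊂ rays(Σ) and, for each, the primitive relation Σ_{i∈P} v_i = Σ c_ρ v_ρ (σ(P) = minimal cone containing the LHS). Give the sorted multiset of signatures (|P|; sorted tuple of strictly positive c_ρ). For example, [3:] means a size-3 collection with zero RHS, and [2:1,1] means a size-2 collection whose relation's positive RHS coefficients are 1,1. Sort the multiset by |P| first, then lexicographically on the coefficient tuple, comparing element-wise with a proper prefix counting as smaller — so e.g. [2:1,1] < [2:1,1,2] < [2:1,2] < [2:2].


11 collections generate NE(X_Σ); each relation:

  • {1,5}:  v_{1} + v_{5} = 0  ⟹  sig = [2:]
  • {4,7}:  v_{4} + v_{7} = 0  ⟹  sig = [2:]
  • {2,3}:  v_{2} + v_{3} = v_{7}  ⟹  sig = [2:1]
  • {2,4}:  v_{2} + v_{4} = v_{6} + v_{8} + v_{9}  ⟹  sig = [2:1,1,1]
  • {1,10}:  v_{1} + v_{10} = v_{2} + v_{6} + v_{7} + v_{8}  ⟹  sig = [2:1,1,1,1]
  • {4,10}:  v_{4} + v_{10} = v_{2} + v_{5} + v_{6} + v_{8}  ⟹  sig = [2:1,1,1,1]
  • {3,10}:  v_{3} + v_{10} = v_{5} + v_{6} + 2·v_{7} + v_{8}  ⟹  sig = [2:1,1,1,2]
  • {9,10}:  v_{9} + v_{10} = 2·v_{2} + v_{5}  ⟹  sig = [2:1,2]
  • {3,6,8,9}:  v_{3} + v_{6} + v_{8} + v_{9} = 0  ⟹  sig = [4:]
  • {6,7,8,9}:  v_{6} + v_{7} + v_{8} + v_{9} = v_{2}  ⟹  sig = [4:1]
  • {2,5,6,7,8}:  v_{2} + v_{5} + v_{6} + v_{7} + v_{8} = v_{10}  ⟹  sig = [5:1]

Hence PRS(X_Σ) =
    |P|=2: 8 collections, coeffs (), (), (1), (1,1,1), (1,1,1,1), (1,1,1,1), (1,1,1,2), (1,2)
    |P|=4: 2 collections, coeffs (), (1)
    |P|=5: 1 collection, coeffs (1)
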